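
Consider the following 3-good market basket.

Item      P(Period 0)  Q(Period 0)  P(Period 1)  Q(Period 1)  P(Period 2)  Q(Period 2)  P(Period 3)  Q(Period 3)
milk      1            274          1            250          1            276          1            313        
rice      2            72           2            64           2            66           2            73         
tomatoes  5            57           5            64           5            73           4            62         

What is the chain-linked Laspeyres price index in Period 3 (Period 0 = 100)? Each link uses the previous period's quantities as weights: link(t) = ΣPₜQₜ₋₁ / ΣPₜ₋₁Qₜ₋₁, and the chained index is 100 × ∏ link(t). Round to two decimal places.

Link Period 0→Period 1:
ΣP(Period 1)Q(Period 0) = 1×274 + 2×72 + 5×57 = 274 + 144 + 285 = 703
ΣP(Period 0)Q(Period 0) = 1×274 + 2×72 + 5×57 = 274 + 144 + 285 = 703
link = 703/703 = 1.000000
Link Period 1→Period 2:
ΣP(Period 2)Q(Period 1) = 1×250 + 2×64 + 5×64 = 250 + 128 + 320 = 698
ΣP(Period 1)Q(Period 1) = 1×250 + 2×64 + 5×64 = 250 + 128 + 320 = 698
link = 698/698 = 1.000000
Link Period 2→Period 3:
ΣP(Period 3)Q(Period 2) = 1×276 + 2×66 + 4×73 = 276 + 132 + 292 = 700
ΣP(Period 2)Q(Period 2) = 1×276 + 2×66 + 5×73 = 276 + 132 + 365 = 773
link = 700/773 = 0.905563
Chained index = 100 × 1.000000 × 1.000000 × 0.905563 = 90.5563

90.56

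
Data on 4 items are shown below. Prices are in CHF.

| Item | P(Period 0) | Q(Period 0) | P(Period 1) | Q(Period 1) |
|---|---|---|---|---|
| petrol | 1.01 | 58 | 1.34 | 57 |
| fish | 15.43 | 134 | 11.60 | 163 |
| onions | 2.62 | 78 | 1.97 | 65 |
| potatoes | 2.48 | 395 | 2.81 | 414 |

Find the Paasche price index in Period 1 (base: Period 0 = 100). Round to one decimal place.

86.4

Paasche price index uses current-period quantities as weights.
ΣP(Period 1)·Q(Period 1) = 1.34×57 + 11.60×163 + 1.97×65 + 2.81×414 = 76.38 + 1890.8 + 128.05 + 1163.34 = 3258.57
ΣP(Period 0)·Q(Period 1) = 1.01×57 + 15.43×163 + 2.62×65 + 2.48×414 = 57.57 + 2515.09 + 170.3 + 1026.72 = 3769.68
Index = 3258.57 / 3769.68 × 100 = 86.4416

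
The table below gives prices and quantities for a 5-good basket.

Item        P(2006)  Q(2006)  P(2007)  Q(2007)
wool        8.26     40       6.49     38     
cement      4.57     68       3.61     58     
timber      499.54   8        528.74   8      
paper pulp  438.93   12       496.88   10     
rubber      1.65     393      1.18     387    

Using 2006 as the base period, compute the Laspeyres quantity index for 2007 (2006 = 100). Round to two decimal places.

91.00

Laspeyres quantity index uses base-period prices as weights.
ΣP(2006)·Q(2007) = 8.26×38 + 4.57×58 + 499.54×8 + 438.93×10 + 1.65×387 = 313.88 + 265.06 + 3996.32 + 4389.3 + 638.55 = 9603.11
ΣP(2006)·Q(2006) = 8.26×40 + 4.57×68 + 499.54×8 + 438.93×12 + 1.65×393 = 330.4 + 310.76 + 3996.32 + 5267.16 + 648.45 = 10553.09
Index = 9603.11 / 10553.09 × 100 = 90.9981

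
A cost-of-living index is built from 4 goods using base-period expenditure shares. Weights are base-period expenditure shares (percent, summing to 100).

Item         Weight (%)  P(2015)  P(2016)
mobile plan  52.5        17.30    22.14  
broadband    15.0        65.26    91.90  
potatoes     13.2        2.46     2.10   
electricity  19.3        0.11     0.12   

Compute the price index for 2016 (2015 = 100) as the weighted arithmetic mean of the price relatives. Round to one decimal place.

120.6

mobile plan: 52.5 × (22.14/17.30) = 52.5 × 1.279769 = 67.1879
broadband: 15.0 × (91.90/65.26) = 15.0 × 1.408213 = 21.1232
potatoes: 13.2 × (2.10/2.46) = 13.2 × 0.853659 = 11.2683
electricity: 19.3 × (0.12/0.11) = 19.3 × 1.090909 = 21.0545
Index = Σ wᵢ·(p₁ᵢ/p₀ᵢ) = 67.1879 + 21.1232 + 11.2683 + 21.0545 = 120.6339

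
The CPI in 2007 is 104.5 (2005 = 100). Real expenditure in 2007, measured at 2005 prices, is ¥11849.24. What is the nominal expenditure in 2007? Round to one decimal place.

Nominal = Real × (Index/100) = 11849.24 × (104.5/100)
        = 11849.24 × 1.045 = 12382.4558

12382.5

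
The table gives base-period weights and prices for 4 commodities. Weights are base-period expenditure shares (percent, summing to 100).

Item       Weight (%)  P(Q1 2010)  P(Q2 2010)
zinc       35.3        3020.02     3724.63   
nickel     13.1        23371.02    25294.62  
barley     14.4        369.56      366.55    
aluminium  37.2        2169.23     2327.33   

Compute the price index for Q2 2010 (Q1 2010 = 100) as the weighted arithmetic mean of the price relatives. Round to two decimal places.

zinc: 35.3 × (3724.63/3020.02) = 35.3 × 1.233313 = 43.5359
nickel: 13.1 × (25294.62/23371.02) = 13.1 × 1.082307 = 14.1782
barley: 14.4 × (366.55/369.56) = 14.4 × 0.991855 = 14.2827
aluminium: 37.2 × (2327.33/2169.23) = 37.2 × 1.072883 = 39.9112
Index = Σ wᵢ·(p₁ᵢ/p₀ᵢ) = 43.5359 + 14.1782 + 14.2827 + 39.9112 = 111.9081

111.91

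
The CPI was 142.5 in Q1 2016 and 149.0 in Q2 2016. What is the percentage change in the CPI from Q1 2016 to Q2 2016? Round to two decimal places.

Change = (149.0 − 142.5) / 142.5 × 100
       = 6.5 / 142.5 × 100 = 4.5614%

4.56%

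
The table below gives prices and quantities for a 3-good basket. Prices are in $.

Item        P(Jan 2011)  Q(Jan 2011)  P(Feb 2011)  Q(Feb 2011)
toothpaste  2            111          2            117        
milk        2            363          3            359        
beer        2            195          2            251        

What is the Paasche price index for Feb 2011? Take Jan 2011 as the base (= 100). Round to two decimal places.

Paasche price index uses current-period quantities as weights.
ΣP(Feb 2011)·Q(Feb 2011) = 2×117 + 3×359 + 2×251 = 234 + 1077 + 502 = 1813
ΣP(Jan 2011)·Q(Feb 2011) = 2×117 + 2×359 + 2×251 = 234 + 718 + 502 = 1454
Index = 1813 / 1454 × 100 = 124.6905

124.69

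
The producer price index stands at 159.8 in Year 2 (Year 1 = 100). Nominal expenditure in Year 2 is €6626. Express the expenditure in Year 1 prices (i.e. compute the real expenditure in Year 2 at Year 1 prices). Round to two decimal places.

4146.43

Real = Nominal ÷ (Index/100) = 6626 ÷ (159.8/100)
     = 6626 ÷ 1.598 = 4146.4330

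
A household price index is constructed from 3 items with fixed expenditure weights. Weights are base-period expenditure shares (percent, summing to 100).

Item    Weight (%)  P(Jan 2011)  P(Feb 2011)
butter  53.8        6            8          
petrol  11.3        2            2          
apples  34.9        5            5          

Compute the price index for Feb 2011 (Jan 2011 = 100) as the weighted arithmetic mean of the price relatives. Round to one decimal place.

butter: 53.8 × (8/6) = 53.8 × 1.333333 = 71.7333
petrol: 11.3 × (2/2) = 11.3 × 1.000000 = 11.3000
apples: 34.9 × (5/5) = 34.9 × 1.000000 = 34.9000
Index = Σ wᵢ·(p₁ᵢ/p₀ᵢ) = 71.7333 + 11.3000 + 34.9000 = 117.9333

117.9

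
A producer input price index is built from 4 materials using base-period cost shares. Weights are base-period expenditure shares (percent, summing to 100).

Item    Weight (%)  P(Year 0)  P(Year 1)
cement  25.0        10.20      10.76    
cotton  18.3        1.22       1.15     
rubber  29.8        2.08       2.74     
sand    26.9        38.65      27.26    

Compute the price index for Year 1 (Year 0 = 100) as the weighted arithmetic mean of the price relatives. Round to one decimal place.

cement: 25.0 × (10.76/10.20) = 25.0 × 1.054902 = 26.3725
cotton: 18.3 × (1.15/1.22) = 18.3 × 0.942623 = 17.2500
rubber: 29.8 × (2.74/2.08) = 29.8 × 1.317308 = 39.2558
sand: 26.9 × (27.26/38.65) = 26.9 × 0.705304 = 18.9727
Index = Σ wᵢ·(p₁ᵢ/p₀ᵢ) = 26.3725 + 17.2500 + 39.2558 + 18.9727 = 101.8510

101.9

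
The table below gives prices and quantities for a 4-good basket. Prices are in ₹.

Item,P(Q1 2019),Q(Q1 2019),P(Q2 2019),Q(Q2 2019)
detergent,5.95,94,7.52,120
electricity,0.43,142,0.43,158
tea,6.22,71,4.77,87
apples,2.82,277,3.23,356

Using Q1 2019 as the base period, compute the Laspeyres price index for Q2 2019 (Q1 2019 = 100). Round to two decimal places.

Laspeyres price index uses base-period quantities as weights.
ΣP(Q2 2019)·Q(Q1 2019) = 7.52×94 + 0.43×142 + 4.77×71 + 3.23×277 = 706.88 + 61.06 + 338.67 + 894.71 = 2001.32
ΣP(Q1 2019)·Q(Q1 2019) = 5.95×94 + 0.43×142 + 6.22×71 + 2.82×277 = 559.3 + 61.06 + 441.62 + 781.14 = 1843.12
Index = 2001.32 / 1843.12 × 100 = 108.5833

108.58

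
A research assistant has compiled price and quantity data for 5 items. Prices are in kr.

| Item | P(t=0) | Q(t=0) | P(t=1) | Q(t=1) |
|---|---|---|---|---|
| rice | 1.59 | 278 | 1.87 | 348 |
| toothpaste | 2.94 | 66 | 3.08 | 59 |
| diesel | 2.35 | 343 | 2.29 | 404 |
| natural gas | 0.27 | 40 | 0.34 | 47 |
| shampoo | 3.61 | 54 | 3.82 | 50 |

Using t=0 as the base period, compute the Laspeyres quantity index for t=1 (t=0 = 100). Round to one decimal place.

Laspeyres quantity index uses base-period prices as weights.
ΣP(t=0)·Q(t=1) = 1.59×348 + 2.94×59 + 2.35×404 + 0.27×47 + 3.61×50 = 553.32 + 173.46 + 949.4 + 12.69 + 180.5 = 1869.37
ΣP(t=0)·Q(t=0) = 1.59×278 + 2.94×66 + 2.35×343 + 0.27×40 + 3.61×54 = 442.02 + 194.04 + 806.05 + 10.8 + 194.94 = 1647.85
Index = 1869.37 / 1647.85 × 100 = 113.4430

113.4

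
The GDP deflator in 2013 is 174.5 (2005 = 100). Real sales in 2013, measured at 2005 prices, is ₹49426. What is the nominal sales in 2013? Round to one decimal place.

86248.4

Nominal = Real × (Index/100) = 49426 × (174.5/100)
        = 49426 × 1.745 = 86248.3700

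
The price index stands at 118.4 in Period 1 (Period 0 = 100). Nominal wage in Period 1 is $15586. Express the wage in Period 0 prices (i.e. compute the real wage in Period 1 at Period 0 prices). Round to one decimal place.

13163.9

Real = Nominal ÷ (Index/100) = 15586 ÷ (118.4/100)
     = 15586 ÷ 1.184 = 13163.8514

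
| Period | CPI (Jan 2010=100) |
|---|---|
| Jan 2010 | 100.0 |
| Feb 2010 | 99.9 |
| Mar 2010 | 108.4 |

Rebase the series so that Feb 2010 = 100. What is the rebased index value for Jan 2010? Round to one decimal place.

Rebased(Jan 2010) = 100.0 / 99.9 × 100 = 100.1001

100.1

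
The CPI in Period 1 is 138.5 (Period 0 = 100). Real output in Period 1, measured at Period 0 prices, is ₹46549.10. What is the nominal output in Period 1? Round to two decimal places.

Nominal = Real × (Index/100) = 46549.10 × (138.5/100)
        = 46549.10 × 1.385 = 64470.5035

64470.50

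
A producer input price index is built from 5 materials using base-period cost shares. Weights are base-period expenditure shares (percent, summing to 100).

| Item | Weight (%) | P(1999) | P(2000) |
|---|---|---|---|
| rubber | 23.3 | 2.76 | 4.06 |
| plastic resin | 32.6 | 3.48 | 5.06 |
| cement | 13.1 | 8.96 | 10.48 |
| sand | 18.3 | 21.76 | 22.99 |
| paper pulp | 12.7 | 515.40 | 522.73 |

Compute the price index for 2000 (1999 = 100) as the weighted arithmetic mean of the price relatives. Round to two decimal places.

rubber: 23.3 × (4.06/2.76) = 23.3 × 1.471014 = 34.2746
plastic resin: 32.6 × (5.06/3.48) = 32.6 × 1.454023 = 47.4011
cement: 13.1 × (10.48/8.96) = 13.1 × 1.169643 = 15.3223
sand: 18.3 × (22.99/21.76) = 18.3 × 1.056526 = 19.3344
paper pulp: 12.7 × (522.73/515.40) = 12.7 × 1.014222 = 12.8806
Index = Σ wᵢ·(p₁ᵢ/p₀ᵢ) = 34.2746 + 47.4011 + 15.3223 + 19.3344 + 12.8806 = 129.2131

129.21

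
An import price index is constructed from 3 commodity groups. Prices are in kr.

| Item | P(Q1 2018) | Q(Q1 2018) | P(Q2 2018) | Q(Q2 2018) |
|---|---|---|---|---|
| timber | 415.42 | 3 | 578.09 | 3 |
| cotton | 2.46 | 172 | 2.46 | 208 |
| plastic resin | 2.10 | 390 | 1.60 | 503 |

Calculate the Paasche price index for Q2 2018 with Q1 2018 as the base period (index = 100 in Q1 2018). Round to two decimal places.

108.40

Paasche price index uses current-period quantities as weights.
ΣP(Q2 2018)·Q(Q2 2018) = 578.09×3 + 2.46×208 + 1.60×503 = 1734.27 + 511.68 + 804.8 = 3050.75
ΣP(Q1 2018)·Q(Q2 2018) = 415.42×3 + 2.46×208 + 2.10×503 = 1246.26 + 511.68 + 1056.3 = 2814.24
Index = 3050.75 / 2814.24 × 100 = 108.4040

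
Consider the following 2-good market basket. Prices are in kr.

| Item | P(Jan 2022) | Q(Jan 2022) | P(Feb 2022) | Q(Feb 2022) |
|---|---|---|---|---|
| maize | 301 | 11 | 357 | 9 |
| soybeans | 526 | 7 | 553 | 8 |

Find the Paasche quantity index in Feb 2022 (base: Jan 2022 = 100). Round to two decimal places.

97.94

Paasche quantity index uses current-period prices as weights.
ΣP(Feb 2022)·Q(Feb 2022) = 357×9 + 553×8 = 3213 + 4424 = 7637
ΣP(Feb 2022)·Q(Jan 2022) = 357×11 + 553×7 = 3927 + 3871 = 7798
Index = 7637 / 7798 × 100 = 97.9354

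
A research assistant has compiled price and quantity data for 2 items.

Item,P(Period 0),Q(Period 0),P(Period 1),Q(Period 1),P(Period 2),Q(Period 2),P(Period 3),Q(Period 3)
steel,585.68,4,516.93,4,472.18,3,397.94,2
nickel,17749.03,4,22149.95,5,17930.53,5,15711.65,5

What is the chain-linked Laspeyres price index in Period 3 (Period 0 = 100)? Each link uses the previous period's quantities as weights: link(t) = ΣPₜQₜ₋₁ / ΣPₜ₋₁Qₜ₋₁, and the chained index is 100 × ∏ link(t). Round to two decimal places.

87.85

Link Period 0→Period 1:
ΣP(Period 1)Q(Period 0) = 516.93×4 + 22149.95×4 = 2067.72 + 88599.8 = 90667.52
ΣP(Period 0)Q(Period 0) = 585.68×4 + 17749.03×4 = 2342.72 + 70996.12 = 73338.84
link = 90667.52/73338.84 = 1.236282
Link Period 1→Period 2:
ΣP(Period 2)Q(Period 1) = 472.18×4 + 17930.53×5 = 1888.72 + 89652.65 = 91541.37
ΣP(Period 1)Q(Period 1) = 516.93×4 + 22149.95×5 = 2067.72 + 110749.75 = 112817.47
link = 91541.37/112817.47 = 0.811411
Link Period 2→Period 3:
ΣP(Period 3)Q(Period 2) = 397.94×3 + 15711.65×5 = 1193.82 + 78558.25 = 79752.07
ΣP(Period 2)Q(Period 2) = 472.18×3 + 17930.53×5 = 1416.54 + 89652.65 = 91069.19
link = 79752.07/91069.19 = 0.875731
Chained index = 100 × 1.236282 × 0.811411 × 0.875731 = 87.8475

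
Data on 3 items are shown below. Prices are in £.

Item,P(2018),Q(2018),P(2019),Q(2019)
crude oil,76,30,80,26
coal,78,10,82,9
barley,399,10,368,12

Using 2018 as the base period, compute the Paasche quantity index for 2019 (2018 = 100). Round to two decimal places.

104.84

Paasche quantity index uses current-period prices as weights.
ΣP(2019)·Q(2019) = 80×26 + 82×9 + 368×12 = 2080 + 738 + 4416 = 7234
ΣP(2019)·Q(2018) = 80×30 + 82×10 + 368×10 = 2400 + 820 + 3680 = 6900
Index = 7234 / 6900 × 100 = 104.8406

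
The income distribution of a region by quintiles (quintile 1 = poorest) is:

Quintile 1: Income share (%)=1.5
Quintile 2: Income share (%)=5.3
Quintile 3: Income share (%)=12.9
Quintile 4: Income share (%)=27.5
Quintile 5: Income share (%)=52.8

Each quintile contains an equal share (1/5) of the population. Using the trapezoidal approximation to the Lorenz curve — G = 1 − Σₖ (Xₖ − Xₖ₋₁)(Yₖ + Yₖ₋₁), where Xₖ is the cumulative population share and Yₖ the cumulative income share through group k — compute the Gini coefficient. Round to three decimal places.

Cumulative income shares Yₖ: 0.0150, 0.0680, 0.1970, 0.4720, 1.0000
Σ (Xₖ−Xₖ₋₁)(Yₖ+Yₖ₋₁) = (1/5)(0.0150+0.0000) + (1/5)(0.0680+0.0150) + (1/5)(0.1970+0.0680) + (1/5)(0.4720+0.1970) + (1/5)(1.0000+0.4720)
  = 0.0030 + 0.0166 + 0.0530 + 0.1338 + 0.2944 = 0.5008
G = 1 − 0.5008 = 0.4992

0.499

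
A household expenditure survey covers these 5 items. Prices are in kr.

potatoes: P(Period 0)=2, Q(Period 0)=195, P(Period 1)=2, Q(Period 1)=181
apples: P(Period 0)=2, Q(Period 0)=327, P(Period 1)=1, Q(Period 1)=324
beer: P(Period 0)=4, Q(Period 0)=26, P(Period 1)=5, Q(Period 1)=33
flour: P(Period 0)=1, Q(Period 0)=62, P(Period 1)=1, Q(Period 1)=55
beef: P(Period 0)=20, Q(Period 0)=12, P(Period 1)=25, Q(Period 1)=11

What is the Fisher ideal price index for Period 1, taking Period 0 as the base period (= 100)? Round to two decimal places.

Laspeyres component (base-period weights):
ΣP(Period 1)Q(Period 0) = 2×195 + 1×327 + 5×26 + 1×62 + 25×12 = 390 + 327 + 130 + 62 + 300 = 1209
ΣP(Period 0)Q(Period 0) = 2×195 + 2×327 + 4×26 + 1×62 + 20×12 = 390 + 654 + 104 + 62 + 240 = 1450
L = 1209 / 1450 × 100 = 83.3793
Paasche component (current-period weights):
ΣP(Period 1)Q(Period 1) = 2×181 + 1×324 + 5×33 + 1×55 + 25×11 = 362 + 324 + 165 + 55 + 275 = 1181
ΣP(Period 0)Q(Period 1) = 2×181 + 2×324 + 4×33 + 1×55 + 20×11 = 362 + 648 + 132 + 55 + 220 = 1417
P = 1181 / 1417 × 100 = 83.3451
Fisher = √(L × P) = √(83.3793 × 83.3451) = 83.3622

83.36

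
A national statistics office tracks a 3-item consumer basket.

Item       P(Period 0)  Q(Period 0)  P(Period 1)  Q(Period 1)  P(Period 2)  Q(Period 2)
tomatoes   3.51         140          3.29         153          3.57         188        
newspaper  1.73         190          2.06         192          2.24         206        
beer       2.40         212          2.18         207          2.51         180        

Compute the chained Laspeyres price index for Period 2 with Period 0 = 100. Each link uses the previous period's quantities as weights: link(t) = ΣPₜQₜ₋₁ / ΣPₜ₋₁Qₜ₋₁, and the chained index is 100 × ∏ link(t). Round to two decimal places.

Link Period 0→Period 1:
ΣP(Period 1)Q(Period 0) = 3.29×140 + 2.06×190 + 2.18×212 = 460.6 + 391.4 + 462.16 = 1314.16
ΣP(Period 0)Q(Period 0) = 3.51×140 + 1.73×190 + 2.40×212 = 491.4 + 328.7 + 508.8 = 1328.9
link = 1314.16/1328.9 = 0.988908
Link Period 1→Period 2:
ΣP(Period 2)Q(Period 1) = 3.57×153 + 2.24×192 + 2.51×207 = 546.21 + 430.08 + 519.57 = 1495.86
ΣP(Period 1)Q(Period 1) = 3.29×153 + 2.06×192 + 2.18×207 = 503.37 + 395.52 + 451.26 = 1350.15
link = 1495.86/1350.15 = 1.107921
Chained index = 100 × 0.988908 × 1.107921 = 109.5632

109.56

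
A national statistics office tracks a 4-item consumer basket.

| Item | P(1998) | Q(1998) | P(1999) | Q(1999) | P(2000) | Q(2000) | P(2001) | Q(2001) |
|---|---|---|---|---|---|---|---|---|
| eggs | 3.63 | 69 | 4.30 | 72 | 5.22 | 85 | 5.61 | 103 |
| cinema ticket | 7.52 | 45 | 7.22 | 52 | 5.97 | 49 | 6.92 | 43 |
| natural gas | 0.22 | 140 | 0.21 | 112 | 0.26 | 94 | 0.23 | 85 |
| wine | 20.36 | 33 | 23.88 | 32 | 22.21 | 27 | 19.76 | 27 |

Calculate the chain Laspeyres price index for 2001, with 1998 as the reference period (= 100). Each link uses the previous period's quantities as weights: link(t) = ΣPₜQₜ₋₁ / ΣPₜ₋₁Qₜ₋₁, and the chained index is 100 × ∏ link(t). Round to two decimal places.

108.75

Link 1998→1999:
ΣP(1999)Q(1998) = 4.30×69 + 7.22×45 + 0.21×140 + 23.88×33 = 296.7 + 324.9 + 29.4 + 788.04 = 1439.04
ΣP(1998)Q(1998) = 3.63×69 + 7.52×45 + 0.22×140 + 20.36×33 = 250.47 + 338.4 + 30.8 + 671.88 = 1291.55
link = 1439.04/1291.55 = 1.114196
Link 1999→2000:
ΣP(2000)Q(1999) = 5.22×72 + 5.97×52 + 0.26×112 + 22.21×32 = 375.84 + 310.44 + 29.12 + 710.72 = 1426.12
ΣP(1999)Q(1999) = 4.30×72 + 7.22×52 + 0.21×112 + 23.88×32 = 309.6 + 375.44 + 23.52 + 764.16 = 1472.72
link = 1426.12/1472.72 = 0.968358
Link 2000→2001:
ΣP(2001)Q(2000) = 5.61×85 + 6.92×49 + 0.23×94 + 19.76×27 = 476.85 + 339.08 + 21.62 + 533.52 = 1371.07
ΣP(2000)Q(2000) = 5.22×85 + 5.97×49 + 0.26×94 + 22.21×27 = 443.7 + 292.53 + 24.44 + 599.67 = 1360.34
link = 1371.07/1360.34 = 1.007888
Chained index = 100 × 1.114196 × 0.968358 × 1.007888 = 108.7451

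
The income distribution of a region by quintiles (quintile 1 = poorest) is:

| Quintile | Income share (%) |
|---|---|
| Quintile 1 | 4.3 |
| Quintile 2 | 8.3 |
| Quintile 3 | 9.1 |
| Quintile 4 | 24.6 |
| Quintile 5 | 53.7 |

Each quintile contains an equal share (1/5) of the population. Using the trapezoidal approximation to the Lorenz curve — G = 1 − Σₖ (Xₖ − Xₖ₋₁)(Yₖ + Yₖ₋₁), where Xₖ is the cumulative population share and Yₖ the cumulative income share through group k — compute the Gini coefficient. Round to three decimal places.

Cumulative income shares Yₖ: 0.0430, 0.1260, 0.2170, 0.4630, 1.0000
Σ (Xₖ−Xₖ₋₁)(Yₖ+Yₖ₋₁) = (1/5)(0.0430+0.0000) + (1/5)(0.1260+0.0430) + (1/5)(0.2170+0.1260) + (1/5)(0.4630+0.2170) + (1/5)(1.0000+0.4630)
  = 0.0086 + 0.0338 + 0.0686 + 0.1360 + 0.2926 = 0.5396
G = 1 − 0.5396 = 0.4604

0.460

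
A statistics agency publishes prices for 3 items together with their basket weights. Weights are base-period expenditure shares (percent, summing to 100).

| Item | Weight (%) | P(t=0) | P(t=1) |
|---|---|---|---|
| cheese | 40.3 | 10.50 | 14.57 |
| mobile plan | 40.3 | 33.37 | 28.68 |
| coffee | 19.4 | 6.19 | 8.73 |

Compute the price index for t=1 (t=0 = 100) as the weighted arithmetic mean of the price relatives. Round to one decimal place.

cheese: 40.3 × (14.57/10.50) = 40.3 × 1.387619 = 55.9210
mobile plan: 40.3 × (28.68/33.37) = 40.3 × 0.859455 = 34.6360
coffee: 19.4 × (8.73/6.19) = 19.4 × 1.410339 = 27.3606
Index = Σ wᵢ·(p₁ᵢ/p₀ᵢ) = 55.9210 + 34.6360 + 27.3606 = 117.9176

117.9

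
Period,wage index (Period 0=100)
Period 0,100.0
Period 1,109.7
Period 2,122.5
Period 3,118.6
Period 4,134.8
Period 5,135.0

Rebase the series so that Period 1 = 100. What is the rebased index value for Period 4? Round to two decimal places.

122.88

Rebased(Period 4) = 134.8 / 109.7 × 100 = 122.8806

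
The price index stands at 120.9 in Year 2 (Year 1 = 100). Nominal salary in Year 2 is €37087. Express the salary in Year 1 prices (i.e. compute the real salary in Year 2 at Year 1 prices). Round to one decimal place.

30675.8

Real = Nominal ÷ (Index/100) = 37087 ÷ (120.9/100)
     = 37087 ÷ 1.209 = 30675.7651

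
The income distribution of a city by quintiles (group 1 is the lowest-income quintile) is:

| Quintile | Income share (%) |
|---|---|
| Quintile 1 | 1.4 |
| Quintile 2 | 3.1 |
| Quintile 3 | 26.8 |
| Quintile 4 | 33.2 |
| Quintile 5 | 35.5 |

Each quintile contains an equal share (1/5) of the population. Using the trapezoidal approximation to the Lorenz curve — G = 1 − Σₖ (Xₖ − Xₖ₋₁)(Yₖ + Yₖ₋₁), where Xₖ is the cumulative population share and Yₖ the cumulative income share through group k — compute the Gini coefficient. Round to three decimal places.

Cumulative income shares Yₖ: 0.0140, 0.0450, 0.3130, 0.6450, 1.0000
Σ (Xₖ−Xₖ₋₁)(Yₖ+Yₖ₋₁) = (1/5)(0.0140+0.0000) + (1/5)(0.0450+0.0140) + (1/5)(0.3130+0.0450) + (1/5)(0.6450+0.3130) + (1/5)(1.0000+0.6450)
  = 0.0028 + 0.0118 + 0.0716 + 0.1916 + 0.3290 = 0.6068
G = 1 − 0.6068 = 0.3932

0.393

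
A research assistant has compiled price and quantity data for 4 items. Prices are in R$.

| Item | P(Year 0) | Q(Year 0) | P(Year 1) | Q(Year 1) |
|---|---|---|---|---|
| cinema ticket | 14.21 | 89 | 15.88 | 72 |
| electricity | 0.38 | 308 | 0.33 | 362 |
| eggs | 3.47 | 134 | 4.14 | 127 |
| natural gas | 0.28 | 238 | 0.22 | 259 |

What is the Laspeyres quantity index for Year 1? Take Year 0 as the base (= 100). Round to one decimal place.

Laspeyres quantity index uses base-period prices as weights.
ΣP(Year 0)·Q(Year 1) = 14.21×72 + 0.38×362 + 3.47×127 + 0.28×259 = 1023.12 + 137.56 + 440.69 + 72.52 = 1673.89
ΣP(Year 0)·Q(Year 0) = 14.21×89 + 0.38×308 + 3.47×134 + 0.28×238 = 1264.69 + 117.04 + 464.98 + 66.64 = 1913.35
Index = 1673.89 / 1913.35 × 100 = 87.4848

87.5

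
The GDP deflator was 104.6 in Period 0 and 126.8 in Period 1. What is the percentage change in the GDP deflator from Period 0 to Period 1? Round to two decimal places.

Change = (126.8 − 104.6) / 104.6 × 100
       = 22.2 / 104.6 × 100 = 21.2237%

21.22%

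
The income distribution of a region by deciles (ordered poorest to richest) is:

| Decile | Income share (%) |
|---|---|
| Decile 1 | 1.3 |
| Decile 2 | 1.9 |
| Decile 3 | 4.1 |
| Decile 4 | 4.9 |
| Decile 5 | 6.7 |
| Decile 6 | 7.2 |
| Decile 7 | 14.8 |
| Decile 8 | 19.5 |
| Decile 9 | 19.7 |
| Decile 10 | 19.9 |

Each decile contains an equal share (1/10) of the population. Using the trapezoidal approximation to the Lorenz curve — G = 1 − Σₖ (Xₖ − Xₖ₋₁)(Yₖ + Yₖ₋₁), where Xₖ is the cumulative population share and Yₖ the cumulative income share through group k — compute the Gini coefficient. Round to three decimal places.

Cumulative income shares Yₖ: 0.0130, 0.0320, 0.0730, 0.1220, 0.1890, 0.2610, 0.4090, 0.6040, 0.8010, 1.0000
Σ (Xₖ−Xₖ₋₁)(Yₖ+Yₖ₋₁) = (1/10)(0.0130+0.0000) + (1/10)(0.0320+0.0130) + (1/10)(0.0730+0.0320) + (1/10)(0.1220+0.0730) + (1/10)(0.1890+0.1220) + (1/10)(0.2610+0.1890) + (1/10)(0.4090+0.2610) + (1/10)(0.6040+0.4090) + (1/10)(0.8010+0.6040) + (1/10)(1.0000+0.8010)
  = 0.0013 + 0.0045 + 0.0105 + 0.0195 + 0.0311 + 0.0450 + 0.0670 + 0.1013 + 0.1405 + 0.1801 = 0.6008
G = 1 − 0.6008 = 0.3992

0.399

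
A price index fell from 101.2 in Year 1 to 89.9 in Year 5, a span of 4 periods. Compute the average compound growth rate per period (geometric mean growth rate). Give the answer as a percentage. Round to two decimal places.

Growth factor = (89.9/101.2)^(1/4) = (0.888340)^(1/4) = 0.970834
Growth rate = 0.970834 − 1 = -0.029166 = -2.9166%

-2.92%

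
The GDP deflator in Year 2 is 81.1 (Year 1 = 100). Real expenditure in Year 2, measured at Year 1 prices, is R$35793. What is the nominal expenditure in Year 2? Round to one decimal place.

29028.1

Nominal = Real × (Index/100) = 35793 × (81.1/100)
        = 35793 × 0.811 = 29028.1230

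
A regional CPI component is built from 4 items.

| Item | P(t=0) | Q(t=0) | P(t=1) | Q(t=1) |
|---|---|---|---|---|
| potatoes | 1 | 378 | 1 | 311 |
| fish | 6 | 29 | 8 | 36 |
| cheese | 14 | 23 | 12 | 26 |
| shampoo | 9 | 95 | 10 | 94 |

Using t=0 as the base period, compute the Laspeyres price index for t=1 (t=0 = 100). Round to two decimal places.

106.19

Laspeyres price index uses base-period quantities as weights.
ΣP(t=1)·Q(t=0) = 1×378 + 8×29 + 12×23 + 10×95 = 378 + 232 + 276 + 950 = 1836
ΣP(t=0)·Q(t=0) = 1×378 + 6×29 + 14×23 + 9×95 = 378 + 174 + 322 + 855 = 1729
Index = 1836 / 1729 × 100 = 106.1885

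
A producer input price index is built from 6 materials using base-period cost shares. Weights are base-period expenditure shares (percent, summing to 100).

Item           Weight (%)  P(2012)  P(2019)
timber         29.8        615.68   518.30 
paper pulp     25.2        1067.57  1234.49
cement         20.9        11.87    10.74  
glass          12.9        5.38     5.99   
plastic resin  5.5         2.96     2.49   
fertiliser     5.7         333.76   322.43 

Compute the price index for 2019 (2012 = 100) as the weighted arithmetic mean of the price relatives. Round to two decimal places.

97.63

timber: 29.8 × (518.30/615.68) = 29.8 × 0.841833 = 25.0866
paper pulp: 25.2 × (1234.49/1067.57) = 25.2 × 1.156355 = 29.1401
cement: 20.9 × (10.74/11.87) = 20.9 × 0.904802 = 18.9104
glass: 12.9 × (5.99/5.38) = 12.9 × 1.113383 = 14.3626
plastic resin: 5.5 × (2.49/2.96) = 5.5 × 0.841216 = 4.6267
fertiliser: 5.7 × (322.43/333.76) = 5.7 × 0.966053 = 5.5065
Index = Σ wᵢ·(p₁ᵢ/p₀ᵢ) = 25.0866 + 29.1401 + 18.9104 + 14.3626 + 4.6267 + 5.5065 = 97.6330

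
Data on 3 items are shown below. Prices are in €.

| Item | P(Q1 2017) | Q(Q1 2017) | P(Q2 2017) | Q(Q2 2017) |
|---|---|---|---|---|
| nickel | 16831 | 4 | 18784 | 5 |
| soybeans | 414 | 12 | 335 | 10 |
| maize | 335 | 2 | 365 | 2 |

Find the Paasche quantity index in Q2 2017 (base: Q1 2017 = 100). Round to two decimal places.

Paasche quantity index uses current-period prices as weights.
ΣP(Q2 2017)·Q(Q2 2017) = 18784×5 + 335×10 + 365×2 = 93920 + 3350 + 730 = 98000
ΣP(Q2 2017)·Q(Q1 2017) = 18784×4 + 335×12 + 365×2 = 75136 + 4020 + 730 = 79886
Index = 98000 / 79886 × 100 = 122.6748

122.67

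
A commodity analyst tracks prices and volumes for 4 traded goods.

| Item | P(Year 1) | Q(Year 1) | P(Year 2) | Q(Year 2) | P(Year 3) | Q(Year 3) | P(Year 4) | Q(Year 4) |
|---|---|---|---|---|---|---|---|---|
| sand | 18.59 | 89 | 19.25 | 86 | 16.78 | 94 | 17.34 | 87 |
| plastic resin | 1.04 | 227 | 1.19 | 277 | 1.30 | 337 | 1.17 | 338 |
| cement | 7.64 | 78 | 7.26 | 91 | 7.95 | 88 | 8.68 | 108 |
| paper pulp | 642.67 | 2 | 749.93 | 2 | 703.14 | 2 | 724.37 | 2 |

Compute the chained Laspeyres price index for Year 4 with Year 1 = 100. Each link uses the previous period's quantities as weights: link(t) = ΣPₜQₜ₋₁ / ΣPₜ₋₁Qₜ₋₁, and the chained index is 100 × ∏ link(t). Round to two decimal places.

104.71

Link Year 1→Year 2:
ΣP(Year 2)Q(Year 1) = 19.25×89 + 1.19×227 + 7.26×78 + 749.93×2 = 1713.25 + 270.13 + 566.28 + 1499.86 = 4049.52
ΣP(Year 1)Q(Year 1) = 18.59×89 + 1.04×227 + 7.64×78 + 642.67×2 = 1654.51 + 236.08 + 595.92 + 1285.34 = 3771.85
link = 4049.52/3771.85 = 1.073616
Link Year 2→Year 3:
ΣP(Year 3)Q(Year 2) = 16.78×86 + 1.30×277 + 7.95×91 + 703.14×2 = 1443.08 + 360.1 + 723.45 + 1406.28 = 3932.91
ΣP(Year 2)Q(Year 2) = 19.25×86 + 1.19×277 + 7.26×91 + 749.93×2 = 1655.5 + 329.63 + 660.66 + 1499.86 = 4145.65
link = 3932.91/4145.65 = 0.948684
Link Year 3→Year 4:
ΣP(Year 4)Q(Year 3) = 17.34×94 + 1.17×337 + 8.68×88 + 724.37×2 = 1629.96 + 394.29 + 763.84 + 1448.74 = 4236.83
ΣP(Year 3)Q(Year 3) = 16.78×94 + 1.30×337 + 7.95×88 + 703.14×2 = 1577.32 + 438.1 + 699.6 + 1406.28 = 4121.3
link = 4236.83/4121.3 = 1.028032
Chained index = 100 × 1.073616 × 0.948684 × 1.028032 = 104.7074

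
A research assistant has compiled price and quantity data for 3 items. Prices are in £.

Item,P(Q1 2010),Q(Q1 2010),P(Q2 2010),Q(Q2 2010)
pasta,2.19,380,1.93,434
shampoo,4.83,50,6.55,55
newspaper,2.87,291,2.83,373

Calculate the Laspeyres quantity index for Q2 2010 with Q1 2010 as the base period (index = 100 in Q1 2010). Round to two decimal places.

119.79

Laspeyres quantity index uses base-period prices as weights.
ΣP(Q1 2010)·Q(Q2 2010) = 2.19×434 + 4.83×55 + 2.87×373 = 950.46 + 265.65 + 1070.51 = 2286.62
ΣP(Q1 2010)·Q(Q1 2010) = 2.19×380 + 4.83×50 + 2.87×291 = 832.2 + 241.5 + 835.17 = 1908.87
Index = 2286.62 / 1908.87 × 100 = 119.7892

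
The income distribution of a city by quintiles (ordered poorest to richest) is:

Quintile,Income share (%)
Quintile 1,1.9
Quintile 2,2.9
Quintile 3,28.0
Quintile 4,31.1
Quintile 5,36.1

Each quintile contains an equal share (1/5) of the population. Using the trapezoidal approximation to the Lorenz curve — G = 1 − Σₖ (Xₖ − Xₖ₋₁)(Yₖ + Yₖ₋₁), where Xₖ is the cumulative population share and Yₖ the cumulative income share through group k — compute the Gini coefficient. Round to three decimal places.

Cumulative income shares Yₖ: 0.0190, 0.0480, 0.3280, 0.6390, 1.0000
Σ (Xₖ−Xₖ₋₁)(Yₖ+Yₖ₋₁) = (1/5)(0.0190+0.0000) + (1/5)(0.0480+0.0190) + (1/5)(0.3280+0.0480) + (1/5)(0.6390+0.3280) + (1/5)(1.0000+0.6390)
  = 0.0038 + 0.0134 + 0.0752 + 0.1934 + 0.3278 = 0.6136
G = 1 − 0.6136 = 0.3864

0.386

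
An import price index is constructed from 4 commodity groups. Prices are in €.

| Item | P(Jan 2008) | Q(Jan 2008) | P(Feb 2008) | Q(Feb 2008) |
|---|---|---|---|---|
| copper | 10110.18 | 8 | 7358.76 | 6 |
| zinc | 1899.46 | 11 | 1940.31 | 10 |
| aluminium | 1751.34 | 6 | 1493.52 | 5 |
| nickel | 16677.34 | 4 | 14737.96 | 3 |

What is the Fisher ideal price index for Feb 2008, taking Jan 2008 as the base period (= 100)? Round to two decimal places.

83.00

Laspeyres component (base-period weights):
ΣP(Feb 2008)Q(Jan 2008) = 7358.76×8 + 1940.31×11 + 1493.52×6 + 14737.96×4 = 58870.08 + 21343.41 + 8961.12 + 58951.84 = 148126.45
ΣP(Jan 2008)Q(Jan 2008) = 10110.18×8 + 1899.46×11 + 1751.34×6 + 16677.34×4 = 80881.44 + 20894.06 + 10508.04 + 66709.36 = 178992.9
L = 148126.45 / 178992.9 × 100 = 82.7555
Paasche component (current-period weights):
ΣP(Feb 2008)Q(Feb 2008) = 7358.76×6 + 1940.31×10 + 1493.52×5 + 14737.96×3 = 44152.56 + 19403.1 + 7467.6 + 44213.88 = 115237.14
ΣP(Jan 2008)Q(Feb 2008) = 10110.18×6 + 1899.46×10 + 1751.34×5 + 16677.34×3 = 60661.08 + 18994.6 + 8756.7 + 50032.02 = 138444.4
P = 115237.14 / 138444.4 × 100 = 83.2371
Fisher = √(L × P) = √(82.7555 × 83.2371) = 82.9960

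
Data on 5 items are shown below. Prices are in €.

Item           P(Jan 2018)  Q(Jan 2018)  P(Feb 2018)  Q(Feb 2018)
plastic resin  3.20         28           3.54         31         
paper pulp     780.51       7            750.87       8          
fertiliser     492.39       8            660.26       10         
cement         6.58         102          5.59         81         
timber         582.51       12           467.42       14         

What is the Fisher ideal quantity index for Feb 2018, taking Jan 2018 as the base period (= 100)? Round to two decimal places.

Laspeyres component (base-period weights):
ΣP(Jan 2018)Q(Feb 2018) = 3.20×31 + 780.51×8 + 492.39×10 + 6.58×81 + 582.51×14 = 99.2 + 6244.08 + 4923.9 + 532.98 + 8155.14 = 19955.3
ΣP(Jan 2018)Q(Jan 2018) = 3.20×28 + 780.51×7 + 492.39×8 + 6.58×102 + 582.51×12 = 89.6 + 5463.57 + 3939.12 + 671.16 + 6990.12 = 17153.57
L = 19955.3 / 17153.57 × 100 = 116.3332
Paasche component (current-period weights):
ΣP(Feb 2018)Q(Feb 2018) = 3.54×31 + 750.87×8 + 660.26×10 + 5.59×81 + 467.42×14 = 109.74 + 6006.96 + 6602.6 + 452.79 + 6543.88 = 19715.97
ΣP(Feb 2018)Q(Jan 2018) = 3.54×28 + 750.87×7 + 660.26×8 + 5.59×102 + 467.42×12 = 99.12 + 5256.09 + 5282.08 + 570.18 + 5609.04 = 16816.51
P = 19715.97 / 16816.51 × 100 = 117.2417
Fisher = √(L × P) = √(116.3332 × 117.2417) = 116.7866

116.79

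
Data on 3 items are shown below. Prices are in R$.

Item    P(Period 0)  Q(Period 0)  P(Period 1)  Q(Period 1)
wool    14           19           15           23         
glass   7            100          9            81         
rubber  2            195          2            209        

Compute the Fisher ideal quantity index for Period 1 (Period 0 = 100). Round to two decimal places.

95.55

Laspeyres component (base-period weights):
ΣP(Period 0)Q(Period 1) = 14×23 + 7×81 + 2×209 = 322 + 567 + 418 = 1307
ΣP(Period 0)Q(Period 0) = 14×19 + 7×100 + 2×195 = 266 + 700 + 390 = 1356
L = 1307 / 1356 × 100 = 96.3864
Paasche component (current-period weights):
ΣP(Period 1)Q(Period 1) = 15×23 + 9×81 + 2×209 = 345 + 729 + 418 = 1492
ΣP(Period 1)Q(Period 0) = 15×19 + 9×100 + 2×195 = 285 + 900 + 390 = 1575
P = 1492 / 1575 × 100 = 94.7302
Fisher = √(L × P) = √(96.3864 × 94.7302) = 95.5547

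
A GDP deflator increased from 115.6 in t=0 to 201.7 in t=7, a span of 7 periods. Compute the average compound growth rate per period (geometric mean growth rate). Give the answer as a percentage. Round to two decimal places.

8.28%

Growth factor = (201.7/115.6)^(1/7) = (1.744810)^(1/7) = 1.082768
Growth rate = 1.082768 − 1 = 0.082768 = 8.2768%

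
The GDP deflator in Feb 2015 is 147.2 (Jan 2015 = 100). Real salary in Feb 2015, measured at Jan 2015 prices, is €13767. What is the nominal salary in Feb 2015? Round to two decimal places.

Nominal = Real × (Index/100) = 13767 × (147.2/100)
        = 13767 × 1.472 = 20265.0240

20265.02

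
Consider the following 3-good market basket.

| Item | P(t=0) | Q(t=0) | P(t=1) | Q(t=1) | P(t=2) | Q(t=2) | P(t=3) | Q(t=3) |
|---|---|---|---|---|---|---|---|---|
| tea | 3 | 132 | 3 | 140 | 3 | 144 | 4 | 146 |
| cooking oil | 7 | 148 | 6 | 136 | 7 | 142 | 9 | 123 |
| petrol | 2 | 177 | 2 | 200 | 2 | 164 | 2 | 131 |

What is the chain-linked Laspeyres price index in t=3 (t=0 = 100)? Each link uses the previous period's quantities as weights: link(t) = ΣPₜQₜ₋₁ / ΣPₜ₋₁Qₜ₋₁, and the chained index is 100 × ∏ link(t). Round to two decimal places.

Link t=0→t=1:
ΣP(t=1)Q(t=0) = 3×132 + 6×148 + 2×177 = 396 + 888 + 354 = 1638
ΣP(t=0)Q(t=0) = 3×132 + 7×148 + 2×177 = 396 + 1036 + 354 = 1786
link = 1638/1786 = 0.917133
Link t=1→t=2:
ΣP(t=2)Q(t=1) = 3×140 + 7×136 + 2×200 = 420 + 952 + 400 = 1772
ΣP(t=1)Q(t=1) = 3×140 + 6×136 + 2×200 = 420 + 816 + 400 = 1636
link = 1772/1636 = 1.083130
Link t=2→t=3:
ΣP(t=3)Q(t=2) = 4×144 + 9×142 + 2×164 = 576 + 1278 + 328 = 2182
ΣP(t=2)Q(t=2) = 3×144 + 7×142 + 2×164 = 432 + 994 + 328 = 1754
link = 2182/1754 = 1.244014
Chained index = 100 × 0.917133 × 1.083130 × 1.244014 = 123.5771

123.58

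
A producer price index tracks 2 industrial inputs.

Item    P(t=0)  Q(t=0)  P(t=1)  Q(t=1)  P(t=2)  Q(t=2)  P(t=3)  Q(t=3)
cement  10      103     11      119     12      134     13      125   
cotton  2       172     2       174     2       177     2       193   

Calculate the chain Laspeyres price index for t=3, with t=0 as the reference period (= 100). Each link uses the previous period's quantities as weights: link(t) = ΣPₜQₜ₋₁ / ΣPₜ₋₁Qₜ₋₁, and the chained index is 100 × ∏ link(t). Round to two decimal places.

Link t=0→t=1:
ΣP(t=1)Q(t=0) = 11×103 + 2×172 = 1133 + 344 = 1477
ΣP(t=0)Q(t=0) = 10×103 + 2×172 = 1030 + 344 = 1374
link = 1477/1374 = 1.074964
Link t=1→t=2:
ΣP(t=2)Q(t=1) = 12×119 + 2×174 = 1428 + 348 = 1776
ΣP(t=1)Q(t=1) = 11×119 + 2×174 = 1309 + 348 = 1657
link = 1776/1657 = 1.071817
Link t=2→t=3:
ΣP(t=3)Q(t=2) = 13×134 + 2×177 = 1742 + 354 = 2096
ΣP(t=2)Q(t=2) = 12×134 + 2×177 = 1608 + 354 = 1962
link = 2096/1962 = 1.068298
Chained index = 100 × 1.074964 × 1.071817 × 1.068298 = 123.0854

123.09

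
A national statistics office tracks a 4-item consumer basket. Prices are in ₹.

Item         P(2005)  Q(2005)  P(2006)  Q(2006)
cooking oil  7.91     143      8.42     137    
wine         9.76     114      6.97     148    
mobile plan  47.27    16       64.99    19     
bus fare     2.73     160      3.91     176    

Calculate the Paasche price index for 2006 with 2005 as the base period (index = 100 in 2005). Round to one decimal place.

Paasche price index uses current-period quantities as weights.
ΣP(2006)·Q(2006) = 8.42×137 + 6.97×148 + 64.99×19 + 3.91×176 = 1153.54 + 1031.56 + 1234.81 + 688.16 = 4108.07
ΣP(2005)·Q(2006) = 7.91×137 + 9.76×148 + 47.27×19 + 2.73×176 = 1083.67 + 1444.48 + 898.13 + 480.48 = 3906.76
Index = 4108.07 / 3906.76 × 100 = 105.1529

105.2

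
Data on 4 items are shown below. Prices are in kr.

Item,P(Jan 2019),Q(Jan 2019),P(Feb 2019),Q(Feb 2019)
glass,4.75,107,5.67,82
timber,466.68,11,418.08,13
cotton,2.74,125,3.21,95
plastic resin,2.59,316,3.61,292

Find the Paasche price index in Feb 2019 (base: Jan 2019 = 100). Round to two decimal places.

97.14

Paasche price index uses current-period quantities as weights.
ΣP(Feb 2019)·Q(Feb 2019) = 5.67×82 + 418.08×13 + 3.21×95 + 3.61×292 = 464.94 + 5435.04 + 304.95 + 1054.12 = 7259.05
ΣP(Jan 2019)·Q(Feb 2019) = 4.75×82 + 466.68×13 + 2.74×95 + 2.59×292 = 389.5 + 6066.84 + 260.3 + 756.28 = 7472.92
Index = 7259.05 / 7472.92 × 100 = 97.1381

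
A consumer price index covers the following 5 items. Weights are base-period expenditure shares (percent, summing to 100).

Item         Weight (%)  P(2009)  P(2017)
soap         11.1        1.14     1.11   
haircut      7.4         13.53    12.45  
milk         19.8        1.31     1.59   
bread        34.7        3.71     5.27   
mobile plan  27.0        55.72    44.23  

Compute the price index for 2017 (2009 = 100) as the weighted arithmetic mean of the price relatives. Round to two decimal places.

soap: 11.1 × (1.11/1.14) = 11.1 × 0.973684 = 10.8079
haircut: 7.4 × (12.45/13.53) = 7.4 × 0.920177 = 6.8093
milk: 19.8 × (1.59/1.31) = 19.8 × 1.213740 = 24.0321
bread: 34.7 × (5.27/3.71) = 34.7 × 1.420485 = 49.2908
mobile plan: 27.0 × (44.23/55.72) = 27.0 × 0.793790 = 21.4323
Index = Σ wᵢ·(p₁ᵢ/p₀ᵢ) = 10.8079 + 6.8093 + 24.0321 + 49.2908 + 21.4323 = 112.3724

112.37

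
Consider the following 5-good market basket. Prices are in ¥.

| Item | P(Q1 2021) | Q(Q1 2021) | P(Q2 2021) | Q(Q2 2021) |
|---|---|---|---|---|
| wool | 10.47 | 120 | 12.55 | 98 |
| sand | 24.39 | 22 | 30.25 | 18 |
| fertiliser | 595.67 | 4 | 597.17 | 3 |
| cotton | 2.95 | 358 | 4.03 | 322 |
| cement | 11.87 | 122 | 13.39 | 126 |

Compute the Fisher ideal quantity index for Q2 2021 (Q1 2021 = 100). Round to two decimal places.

Laspeyres component (base-period weights):
ΣP(Q1 2021)Q(Q2 2021) = 10.47×98 + 24.39×18 + 595.67×3 + 2.95×322 + 11.87×126 = 1026.06 + 439.02 + 1787.01 + 949.9 + 1495.62 = 5697.61
ΣP(Q1 2021)Q(Q1 2021) = 10.47×120 + 24.39×22 + 595.67×4 + 2.95×358 + 11.87×122 = 1256.4 + 536.58 + 2382.68 + 1056.1 + 1448.14 = 6679.9
L = 5697.61 / 6679.9 × 100 = 85.2948
Paasche component (current-period weights):
ΣP(Q2 2021)Q(Q2 2021) = 12.55×98 + 30.25×18 + 597.17×3 + 4.03×322 + 13.39×126 = 1229.9 + 544.5 + 1791.51 + 1297.66 + 1687.14 = 6550.71
ΣP(Q2 2021)Q(Q1 2021) = 12.55×120 + 30.25×22 + 597.17×4 + 4.03×358 + 13.39×122 = 1506 + 665.5 + 2388.68 + 1442.74 + 1633.58 = 7636.5
P = 6550.71 / 7636.5 × 100 = 85.7816
Fisher = √(L × P) = √(85.2948 × 85.7816) = 85.5379

85.54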